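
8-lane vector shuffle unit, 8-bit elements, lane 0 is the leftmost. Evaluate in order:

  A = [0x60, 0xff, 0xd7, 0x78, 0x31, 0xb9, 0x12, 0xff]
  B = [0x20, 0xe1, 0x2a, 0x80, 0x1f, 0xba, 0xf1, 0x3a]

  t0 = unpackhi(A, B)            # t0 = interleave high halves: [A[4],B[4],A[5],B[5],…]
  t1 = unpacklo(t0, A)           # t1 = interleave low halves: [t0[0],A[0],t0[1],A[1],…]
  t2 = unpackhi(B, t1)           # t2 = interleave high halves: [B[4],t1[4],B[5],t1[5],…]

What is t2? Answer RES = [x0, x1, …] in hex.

RES = [0x1f, 0xb9, 0xba, 0xd7, 0xf1, 0xba, 0x3a, 0x78]

t0 = [0x31, 0x1f, 0xb9, 0xba, 0x12, 0xf1, 0xff, 0x3a]
t1 = [0x31, 0x60, 0x1f, 0xff, 0xb9, 0xd7, 0xba, 0x78]
t2 = [0x1f, 0xb9, 0xba, 0xd7, 0xf1, 0xba, 0x3a, 0x78]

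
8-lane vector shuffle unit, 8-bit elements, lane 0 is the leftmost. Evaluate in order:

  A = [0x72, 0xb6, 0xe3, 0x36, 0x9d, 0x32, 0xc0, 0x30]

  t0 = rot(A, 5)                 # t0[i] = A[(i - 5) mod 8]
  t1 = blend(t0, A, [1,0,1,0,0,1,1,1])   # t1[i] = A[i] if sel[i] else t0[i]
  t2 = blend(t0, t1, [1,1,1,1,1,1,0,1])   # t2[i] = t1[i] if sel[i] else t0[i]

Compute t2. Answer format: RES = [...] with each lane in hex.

RES = [ 0x72  0x9d  0xe3  0xc0  0x30  0x32  0xb6  0x30 ]

t0 = [0x36, 0x9d, 0x32, 0xc0, 0x30, 0x72, 0xb6, 0xe3]
t1 = [0x72, 0x9d, 0xe3, 0xc0, 0x30, 0x32, 0xc0, 0x30]
t2 = [0x72, 0x9d, 0xe3, 0xc0, 0x30, 0x32, 0xb6, 0x30]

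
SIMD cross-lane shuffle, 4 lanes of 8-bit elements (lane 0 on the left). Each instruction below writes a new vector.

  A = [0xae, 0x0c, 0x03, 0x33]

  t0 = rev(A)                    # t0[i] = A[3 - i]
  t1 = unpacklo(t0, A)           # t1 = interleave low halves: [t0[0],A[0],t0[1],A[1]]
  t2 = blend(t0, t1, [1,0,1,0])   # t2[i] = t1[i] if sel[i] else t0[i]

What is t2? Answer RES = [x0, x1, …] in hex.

t0 = [0x33, 0x03, 0x0c, 0xae]
t1 = [0x33, 0xae, 0x03, 0x0c]
t2 = [0x33, 0x03, 0x03, 0xae]

RES = [0x33, 0x03, 0x03, 0xae]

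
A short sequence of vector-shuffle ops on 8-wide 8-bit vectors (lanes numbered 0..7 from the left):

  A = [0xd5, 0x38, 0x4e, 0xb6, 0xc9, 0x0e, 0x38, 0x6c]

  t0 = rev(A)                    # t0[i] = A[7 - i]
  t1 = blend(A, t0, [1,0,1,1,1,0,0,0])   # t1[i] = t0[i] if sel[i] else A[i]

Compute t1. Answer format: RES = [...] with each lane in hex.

t0 = [0x6c, 0x38, 0x0e, 0xc9, 0xb6, 0x4e, 0x38, 0xd5]
t1 = [0x6c, 0x38, 0x0e, 0xc9, 0xb6, 0x0e, 0x38, 0x6c]

RES = [0x6c, 0x38, 0x0e, 0xc9, 0xb6, 0x0e, 0x38, 0x6c]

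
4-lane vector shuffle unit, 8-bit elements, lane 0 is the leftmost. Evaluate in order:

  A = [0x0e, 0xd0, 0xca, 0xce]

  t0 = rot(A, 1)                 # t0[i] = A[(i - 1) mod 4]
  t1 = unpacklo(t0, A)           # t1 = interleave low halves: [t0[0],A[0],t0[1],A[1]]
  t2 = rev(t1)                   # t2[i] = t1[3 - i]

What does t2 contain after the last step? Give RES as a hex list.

RES = [ 0xd0  0x0e  0x0e  0xce ]

t0 = [0xce, 0x0e, 0xd0, 0xca]
t1 = [0xce, 0x0e, 0x0e, 0xd0]
t2 = [0xd0, 0x0e, 0x0e, 0xce]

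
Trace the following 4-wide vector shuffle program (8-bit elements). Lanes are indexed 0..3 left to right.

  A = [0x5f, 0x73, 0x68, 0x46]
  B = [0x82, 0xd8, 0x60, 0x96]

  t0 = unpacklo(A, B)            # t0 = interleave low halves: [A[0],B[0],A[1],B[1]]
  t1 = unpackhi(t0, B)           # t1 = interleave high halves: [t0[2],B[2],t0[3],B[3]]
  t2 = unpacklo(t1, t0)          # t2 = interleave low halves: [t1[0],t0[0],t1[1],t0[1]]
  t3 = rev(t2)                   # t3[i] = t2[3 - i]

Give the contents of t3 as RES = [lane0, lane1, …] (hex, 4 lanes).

→ t0 |5f|82|73|d8|
→ t1 |73|60|d8|96|
→ t2 |73|5f|60|82|
→ t3 |82|60|5f|73|

RES = [0x82, 0x60, 0x5f, 0x73]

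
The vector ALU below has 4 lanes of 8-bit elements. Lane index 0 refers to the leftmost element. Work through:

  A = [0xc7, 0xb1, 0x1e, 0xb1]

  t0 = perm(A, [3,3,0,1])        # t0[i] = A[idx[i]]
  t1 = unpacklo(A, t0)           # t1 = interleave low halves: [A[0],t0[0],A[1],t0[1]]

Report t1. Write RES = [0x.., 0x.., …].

RES = [ 0xc7  0xb1  0xb1  0xb1 ]

t0 = [0xb1, 0xb1, 0xc7, 0xb1]
t1 = [0xc7, 0xb1, 0xb1, 0xb1]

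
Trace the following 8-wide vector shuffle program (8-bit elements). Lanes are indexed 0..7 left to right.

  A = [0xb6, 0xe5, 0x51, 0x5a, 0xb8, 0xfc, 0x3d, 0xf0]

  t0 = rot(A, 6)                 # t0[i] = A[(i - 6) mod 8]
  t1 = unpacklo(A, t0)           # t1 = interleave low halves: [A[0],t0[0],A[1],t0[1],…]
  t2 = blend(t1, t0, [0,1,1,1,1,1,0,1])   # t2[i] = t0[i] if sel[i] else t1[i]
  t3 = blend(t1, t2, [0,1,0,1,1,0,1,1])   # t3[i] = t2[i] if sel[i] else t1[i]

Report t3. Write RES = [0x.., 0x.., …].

RES = [0xb6, 0x5a, 0xe5, 0xfc, 0x3d, 0xb8, 0x5a, 0xe5]

→ t0 |51|5a|b8|fc|3d|f0|b6|e5|
→ t1 |b6|51|e5|5a|51|b8|5a|fc|
→ t2 |b6|5a|b8|fc|3d|f0|5a|e5|
→ t3 |b6|5a|e5|fc|3d|b8|5a|e5|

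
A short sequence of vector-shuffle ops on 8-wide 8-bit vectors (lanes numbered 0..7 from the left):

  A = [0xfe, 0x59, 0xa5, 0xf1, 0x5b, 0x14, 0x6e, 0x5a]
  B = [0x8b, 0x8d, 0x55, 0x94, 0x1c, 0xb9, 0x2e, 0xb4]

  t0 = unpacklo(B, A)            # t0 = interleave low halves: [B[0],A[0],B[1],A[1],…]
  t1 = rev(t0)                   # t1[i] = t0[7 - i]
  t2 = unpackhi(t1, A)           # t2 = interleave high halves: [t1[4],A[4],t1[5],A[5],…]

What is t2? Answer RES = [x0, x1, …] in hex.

→ t0 |8b|fe|8d|59|55|a5|94|f1|
→ t1 |f1|94|a5|55|59|8d|fe|8b|
→ t2 |59|5b|8d|14|fe|6e|8b|5a|

RES = [ 0x59  0x5b  0x8d  0x14  0xfe  0x6e  0x8b  0x5a ]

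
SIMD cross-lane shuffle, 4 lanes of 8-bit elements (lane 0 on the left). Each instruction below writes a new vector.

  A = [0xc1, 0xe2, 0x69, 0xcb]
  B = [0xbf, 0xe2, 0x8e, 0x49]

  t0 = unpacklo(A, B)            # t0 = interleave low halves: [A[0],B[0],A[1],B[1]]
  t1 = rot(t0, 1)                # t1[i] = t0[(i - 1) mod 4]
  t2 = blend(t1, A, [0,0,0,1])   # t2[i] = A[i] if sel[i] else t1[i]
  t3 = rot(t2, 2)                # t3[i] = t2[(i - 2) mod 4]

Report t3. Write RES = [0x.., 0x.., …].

RES = [ 0xbf  0xcb  0xe2  0xc1 ]

  t0: c1 bf e2 e2
  t1: e2 c1 bf e2
  t2: e2 c1 bf cb
  t3: bf cb e2 c1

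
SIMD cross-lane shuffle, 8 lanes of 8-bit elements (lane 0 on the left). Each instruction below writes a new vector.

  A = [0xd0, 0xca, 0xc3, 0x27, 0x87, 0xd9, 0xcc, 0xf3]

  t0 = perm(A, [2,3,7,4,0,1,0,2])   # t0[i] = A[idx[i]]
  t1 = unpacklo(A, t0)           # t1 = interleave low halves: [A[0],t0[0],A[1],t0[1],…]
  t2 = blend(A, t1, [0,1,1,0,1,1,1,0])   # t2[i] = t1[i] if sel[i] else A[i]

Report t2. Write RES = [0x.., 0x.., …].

t0 = [0xc3, 0x27, 0xf3, 0x87, 0xd0, 0xca, 0xd0, 0xc3]
t1 = [0xd0, 0xc3, 0xca, 0x27, 0xc3, 0xf3, 0x27, 0x87]
t2 = [0xd0, 0xc3, 0xca, 0x27, 0xc3, 0xf3, 0x27, 0xf3]

RES = [0xd0, 0xc3, 0xca, 0x27, 0xc3, 0xf3, 0x27, 0xf3]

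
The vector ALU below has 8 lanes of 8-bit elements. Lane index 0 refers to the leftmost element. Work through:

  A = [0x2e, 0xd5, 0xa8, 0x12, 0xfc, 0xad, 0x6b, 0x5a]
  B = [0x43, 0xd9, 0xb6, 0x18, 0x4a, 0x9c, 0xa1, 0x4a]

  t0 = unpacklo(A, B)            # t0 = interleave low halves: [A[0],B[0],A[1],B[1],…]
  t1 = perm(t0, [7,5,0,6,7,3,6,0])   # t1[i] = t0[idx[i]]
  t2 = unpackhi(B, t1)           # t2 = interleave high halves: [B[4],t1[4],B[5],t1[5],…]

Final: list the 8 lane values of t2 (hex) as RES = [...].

RES = [0x4a, 0x18, 0x9c, 0xd9, 0xa1, 0x12, 0x4a, 0x2e]

  t0: 2e 43 d5 d9 a8 b6 12 18
  t1: 18 b6 2e 12 18 d9 12 2e
  t2: 4a 18 9c d9 a1 12 4a 2e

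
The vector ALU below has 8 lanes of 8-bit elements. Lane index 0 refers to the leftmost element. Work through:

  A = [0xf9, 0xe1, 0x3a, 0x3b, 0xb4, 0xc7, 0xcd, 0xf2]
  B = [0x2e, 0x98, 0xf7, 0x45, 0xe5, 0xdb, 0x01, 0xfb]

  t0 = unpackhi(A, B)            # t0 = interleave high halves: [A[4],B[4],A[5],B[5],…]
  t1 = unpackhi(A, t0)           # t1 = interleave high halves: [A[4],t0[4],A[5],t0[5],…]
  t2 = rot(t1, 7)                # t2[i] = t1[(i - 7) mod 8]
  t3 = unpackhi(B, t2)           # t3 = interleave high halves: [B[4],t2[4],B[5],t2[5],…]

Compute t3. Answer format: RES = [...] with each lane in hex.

→ t0 |b4|e5|c7|db|cd|01|f2|fb|
→ t1 |b4|cd|c7|01|cd|f2|f2|fb|
→ t2 |cd|c7|01|cd|f2|f2|fb|b4|
→ t3 |e5|f2|db|f2|01|fb|fb|b4|

RES = [0xe5, 0xf2, 0xdb, 0xf2, 0x01, 0xfb, 0xfb, 0xb4]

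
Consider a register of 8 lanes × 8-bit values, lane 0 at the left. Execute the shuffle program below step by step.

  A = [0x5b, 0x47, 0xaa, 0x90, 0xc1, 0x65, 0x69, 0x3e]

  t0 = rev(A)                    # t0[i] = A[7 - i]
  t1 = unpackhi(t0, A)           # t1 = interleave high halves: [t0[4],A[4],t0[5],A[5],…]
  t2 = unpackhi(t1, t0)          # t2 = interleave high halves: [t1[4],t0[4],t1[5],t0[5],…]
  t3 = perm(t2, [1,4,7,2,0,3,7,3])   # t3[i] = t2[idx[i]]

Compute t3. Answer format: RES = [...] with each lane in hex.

RES = [0x90, 0x5b, 0x5b, 0x69, 0x47, 0xaa, 0x5b, 0xaa]

→ t0 |3e|69|65|c1|90|aa|47|5b|
→ t1 |90|c1|aa|65|47|69|5b|3e|
→ t2 |47|90|69|aa|5b|47|3e|5b|
→ t3 |90|5b|5b|69|47|aa|5b|aa|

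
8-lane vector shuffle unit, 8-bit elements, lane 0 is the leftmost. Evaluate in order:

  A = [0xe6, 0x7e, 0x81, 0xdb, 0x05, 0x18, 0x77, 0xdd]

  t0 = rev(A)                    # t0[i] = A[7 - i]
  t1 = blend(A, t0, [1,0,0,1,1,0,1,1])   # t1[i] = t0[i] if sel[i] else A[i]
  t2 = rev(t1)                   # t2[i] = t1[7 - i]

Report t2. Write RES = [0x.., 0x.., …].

t0 = [0xdd, 0x77, 0x18, 0x05, 0xdb, 0x81, 0x7e, 0xe6]
t1 = [0xdd, 0x7e, 0x81, 0x05, 0xdb, 0x18, 0x7e, 0xe6]
t2 = [0xe6, 0x7e, 0x18, 0xdb, 0x05, 0x81, 0x7e, 0xdd]

RES = [ 0xe6  0x7e  0x18  0xdb  0x05  0x81  0x7e  0xdd ]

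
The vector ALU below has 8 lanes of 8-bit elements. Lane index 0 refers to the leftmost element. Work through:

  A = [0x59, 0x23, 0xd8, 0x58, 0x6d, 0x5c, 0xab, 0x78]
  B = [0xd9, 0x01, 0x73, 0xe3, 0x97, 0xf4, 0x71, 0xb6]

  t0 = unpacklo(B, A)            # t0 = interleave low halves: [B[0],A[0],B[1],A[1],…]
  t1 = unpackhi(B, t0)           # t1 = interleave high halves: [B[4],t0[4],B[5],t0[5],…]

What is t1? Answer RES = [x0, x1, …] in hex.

→ t0 |d9|59|01|23|73|d8|e3|58|
→ t1 |97|73|f4|d8|71|e3|b6|58|

RES = [0x97, 0x73, 0xf4, 0xd8, 0x71, 0xe3, 0xb6, 0x58]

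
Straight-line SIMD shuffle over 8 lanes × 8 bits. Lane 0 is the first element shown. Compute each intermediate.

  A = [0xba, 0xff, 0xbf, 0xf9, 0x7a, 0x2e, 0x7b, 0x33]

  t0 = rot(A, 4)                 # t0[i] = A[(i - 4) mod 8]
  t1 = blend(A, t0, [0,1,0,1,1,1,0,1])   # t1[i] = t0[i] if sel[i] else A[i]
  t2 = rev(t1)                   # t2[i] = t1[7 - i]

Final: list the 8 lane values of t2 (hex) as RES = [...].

RES = [ 0xf9  0x7b  0xff  0xba  0x33  0xbf  0x2e  0xba ]

t0 = [0x7a, 0x2e, 0x7b, 0x33, 0xba, 0xff, 0xbf, 0xf9]
t1 = [0xba, 0x2e, 0xbf, 0x33, 0xba, 0xff, 0x7b, 0xf9]
t2 = [0xf9, 0x7b, 0xff, 0xba, 0x33, 0xbf, 0x2e, 0xba]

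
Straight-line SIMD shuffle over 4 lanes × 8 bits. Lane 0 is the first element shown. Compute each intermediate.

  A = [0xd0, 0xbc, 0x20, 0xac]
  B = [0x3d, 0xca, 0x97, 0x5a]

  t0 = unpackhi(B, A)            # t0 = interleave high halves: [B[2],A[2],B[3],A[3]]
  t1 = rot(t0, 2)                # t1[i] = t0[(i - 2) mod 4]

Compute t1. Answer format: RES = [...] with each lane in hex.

t0 = [0x97, 0x20, 0x5a, 0xac]
t1 = [0x5a, 0xac, 0x97, 0x20]

RES = [0x5a, 0xac, 0x97, 0x20]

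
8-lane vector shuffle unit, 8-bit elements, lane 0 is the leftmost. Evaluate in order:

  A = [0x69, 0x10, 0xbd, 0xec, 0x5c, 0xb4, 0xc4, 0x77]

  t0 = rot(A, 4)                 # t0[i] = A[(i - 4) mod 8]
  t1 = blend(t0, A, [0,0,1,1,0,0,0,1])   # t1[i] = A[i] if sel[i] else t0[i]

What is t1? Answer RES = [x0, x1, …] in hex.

RES = [ 0x5c  0xb4  0xbd  0xec  0x69  0x10  0xbd  0x77 ]

→ t0 |5c|b4|c4|77|69|10|bd|ec|
→ t1 |5c|b4|bd|ec|69|10|bd|77|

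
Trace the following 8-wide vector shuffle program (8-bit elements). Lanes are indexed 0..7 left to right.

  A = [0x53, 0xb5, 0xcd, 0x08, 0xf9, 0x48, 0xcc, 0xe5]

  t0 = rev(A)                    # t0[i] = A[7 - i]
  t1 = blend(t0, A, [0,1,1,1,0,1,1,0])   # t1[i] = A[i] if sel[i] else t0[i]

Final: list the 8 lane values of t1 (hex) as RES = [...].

RES = [0xe5, 0xb5, 0xcd, 0x08, 0x08, 0x48, 0xcc, 0x53]

→ t0 |e5|cc|48|f9|08|cd|b5|53|
→ t1 |e5|b5|cd|08|08|48|cc|53|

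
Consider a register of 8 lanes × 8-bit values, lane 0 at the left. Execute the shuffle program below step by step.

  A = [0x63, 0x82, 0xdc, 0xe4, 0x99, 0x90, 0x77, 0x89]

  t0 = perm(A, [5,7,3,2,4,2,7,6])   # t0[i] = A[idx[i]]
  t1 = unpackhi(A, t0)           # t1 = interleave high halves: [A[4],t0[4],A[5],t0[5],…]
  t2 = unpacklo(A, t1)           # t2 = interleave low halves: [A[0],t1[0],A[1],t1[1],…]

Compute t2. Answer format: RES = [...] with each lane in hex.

RES = [0x63, 0x99, 0x82, 0x99, 0xdc, 0x90, 0xe4, 0xdc]

t0 = [0x90, 0x89, 0xe4, 0xdc, 0x99, 0xdc, 0x89, 0x77]
t1 = [0x99, 0x99, 0x90, 0xdc, 0x77, 0x89, 0x89, 0x77]
t2 = [0x63, 0x99, 0x82, 0x99, 0xdc, 0x90, 0xe4, 0xdc]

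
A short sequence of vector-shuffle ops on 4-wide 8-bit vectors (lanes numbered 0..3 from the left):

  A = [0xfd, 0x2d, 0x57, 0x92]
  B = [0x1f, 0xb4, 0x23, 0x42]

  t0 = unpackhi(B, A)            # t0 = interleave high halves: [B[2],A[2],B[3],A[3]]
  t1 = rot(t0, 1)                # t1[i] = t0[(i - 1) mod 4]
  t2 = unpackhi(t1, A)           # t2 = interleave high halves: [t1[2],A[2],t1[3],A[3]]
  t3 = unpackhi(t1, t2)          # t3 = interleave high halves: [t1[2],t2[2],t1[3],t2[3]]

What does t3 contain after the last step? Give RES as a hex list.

RES = [ 0x57  0x42  0x42  0x92 ]

→ t0 |23|57|42|92|
→ t1 |92|23|57|42|
→ t2 |57|57|42|92|
→ t3 |57|42|42|92|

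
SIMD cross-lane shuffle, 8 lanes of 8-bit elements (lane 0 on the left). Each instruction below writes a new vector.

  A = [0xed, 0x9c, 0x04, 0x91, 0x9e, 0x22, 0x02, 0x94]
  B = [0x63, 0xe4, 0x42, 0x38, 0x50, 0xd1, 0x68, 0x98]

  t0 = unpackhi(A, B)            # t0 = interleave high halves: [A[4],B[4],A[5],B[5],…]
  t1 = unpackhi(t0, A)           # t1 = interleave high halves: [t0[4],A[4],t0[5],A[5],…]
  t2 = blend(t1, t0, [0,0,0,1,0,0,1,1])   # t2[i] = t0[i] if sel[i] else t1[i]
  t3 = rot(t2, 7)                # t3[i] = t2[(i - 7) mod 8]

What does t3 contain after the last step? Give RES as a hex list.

RES = [ 0x9e  0x68  0xd1  0x94  0x02  0x94  0x98  0x02 ]

t0 = [0x9e, 0x50, 0x22, 0xd1, 0x02, 0x68, 0x94, 0x98]
t1 = [0x02, 0x9e, 0x68, 0x22, 0x94, 0x02, 0x98, 0x94]
t2 = [0x02, 0x9e, 0x68, 0xd1, 0x94, 0x02, 0x94, 0x98]
t3 = [0x9e, 0x68, 0xd1, 0x94, 0x02, 0x94, 0x98, 0x02]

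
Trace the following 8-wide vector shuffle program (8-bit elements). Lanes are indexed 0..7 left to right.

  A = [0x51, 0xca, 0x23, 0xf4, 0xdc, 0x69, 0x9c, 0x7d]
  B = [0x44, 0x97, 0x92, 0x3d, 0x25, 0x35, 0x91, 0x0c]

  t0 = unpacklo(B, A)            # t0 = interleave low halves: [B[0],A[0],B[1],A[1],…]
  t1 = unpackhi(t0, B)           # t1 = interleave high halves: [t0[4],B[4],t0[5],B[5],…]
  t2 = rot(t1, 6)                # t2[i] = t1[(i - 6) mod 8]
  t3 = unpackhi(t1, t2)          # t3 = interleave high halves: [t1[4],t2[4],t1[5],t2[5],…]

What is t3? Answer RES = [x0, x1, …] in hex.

RES = [0x3d, 0xf4, 0x91, 0x0c, 0xf4, 0x92, 0x0c, 0x25]

→ t0 |44|51|97|ca|92|23|3d|f4|
→ t1 |92|25|23|35|3d|91|f4|0c|
→ t2 |23|35|3d|91|f4|0c|92|25|
→ t3 |3d|f4|91|0c|f4|92|0c|25|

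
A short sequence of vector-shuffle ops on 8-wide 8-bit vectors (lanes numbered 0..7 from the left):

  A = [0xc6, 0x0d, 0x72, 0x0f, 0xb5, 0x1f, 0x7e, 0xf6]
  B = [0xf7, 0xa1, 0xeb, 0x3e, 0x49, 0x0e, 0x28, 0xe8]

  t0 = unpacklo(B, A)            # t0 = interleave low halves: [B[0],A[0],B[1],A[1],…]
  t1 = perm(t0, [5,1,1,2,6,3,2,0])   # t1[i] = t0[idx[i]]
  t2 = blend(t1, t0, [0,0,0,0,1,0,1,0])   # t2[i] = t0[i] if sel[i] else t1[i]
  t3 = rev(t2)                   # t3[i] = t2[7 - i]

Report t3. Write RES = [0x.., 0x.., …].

t0 = [0xf7, 0xc6, 0xa1, 0x0d, 0xeb, 0x72, 0x3e, 0x0f]
t1 = [0x72, 0xc6, 0xc6, 0xa1, 0x3e, 0x0d, 0xa1, 0xf7]
t2 = [0x72, 0xc6, 0xc6, 0xa1, 0xeb, 0x0d, 0x3e, 0xf7]
t3 = [0xf7, 0x3e, 0x0d, 0xeb, 0xa1, 0xc6, 0xc6, 0x72]

RES = [0xf7, 0x3e, 0x0d, 0xeb, 0xa1, 0xc6, 0xc6, 0x72]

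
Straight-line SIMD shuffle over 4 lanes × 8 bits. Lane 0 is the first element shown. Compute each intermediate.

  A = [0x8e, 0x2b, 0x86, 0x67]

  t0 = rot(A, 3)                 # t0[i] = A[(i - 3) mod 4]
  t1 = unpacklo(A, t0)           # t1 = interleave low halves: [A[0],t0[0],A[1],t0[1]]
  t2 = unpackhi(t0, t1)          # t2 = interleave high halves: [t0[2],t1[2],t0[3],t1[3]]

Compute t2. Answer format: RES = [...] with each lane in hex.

→ t0 |2b|86|67|8e|
→ t1 |8e|2b|2b|86|
→ t2 |67|2b|8e|86|

RES = [ 0x67  0x2b  0x8e  0x86 ]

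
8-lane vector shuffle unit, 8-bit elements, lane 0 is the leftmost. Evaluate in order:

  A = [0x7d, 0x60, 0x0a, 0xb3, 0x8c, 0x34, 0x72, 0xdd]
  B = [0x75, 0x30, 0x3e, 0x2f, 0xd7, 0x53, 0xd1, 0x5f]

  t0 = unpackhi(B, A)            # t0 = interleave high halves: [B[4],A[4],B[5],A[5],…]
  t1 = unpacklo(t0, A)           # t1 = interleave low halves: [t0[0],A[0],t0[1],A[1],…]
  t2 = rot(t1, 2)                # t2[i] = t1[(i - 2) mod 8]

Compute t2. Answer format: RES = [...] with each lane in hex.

RES = [0x34, 0xb3, 0xd7, 0x7d, 0x8c, 0x60, 0x53, 0x0a]

t0 = [0xd7, 0x8c, 0x53, 0x34, 0xd1, 0x72, 0x5f, 0xdd]
t1 = [0xd7, 0x7d, 0x8c, 0x60, 0x53, 0x0a, 0x34, 0xb3]
t2 = [0x34, 0xb3, 0xd7, 0x7d, 0x8c, 0x60, 0x53, 0x0a]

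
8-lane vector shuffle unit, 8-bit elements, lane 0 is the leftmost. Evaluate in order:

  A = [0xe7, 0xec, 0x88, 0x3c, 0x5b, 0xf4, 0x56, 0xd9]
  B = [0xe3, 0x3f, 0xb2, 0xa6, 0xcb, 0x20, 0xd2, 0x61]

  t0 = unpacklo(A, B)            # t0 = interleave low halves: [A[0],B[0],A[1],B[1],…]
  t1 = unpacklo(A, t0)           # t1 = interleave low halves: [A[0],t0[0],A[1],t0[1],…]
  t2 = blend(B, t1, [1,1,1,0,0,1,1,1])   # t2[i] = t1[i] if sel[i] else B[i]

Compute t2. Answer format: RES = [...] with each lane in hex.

→ t0 |e7|e3|ec|3f|88|b2|3c|a6|
→ t1 |e7|e7|ec|e3|88|ec|3c|3f|
→ t2 |e7|e7|ec|a6|cb|ec|3c|3f|

RES = [ 0xe7  0xe7  0xec  0xa6  0xcb  0xec  0x3c  0x3f ]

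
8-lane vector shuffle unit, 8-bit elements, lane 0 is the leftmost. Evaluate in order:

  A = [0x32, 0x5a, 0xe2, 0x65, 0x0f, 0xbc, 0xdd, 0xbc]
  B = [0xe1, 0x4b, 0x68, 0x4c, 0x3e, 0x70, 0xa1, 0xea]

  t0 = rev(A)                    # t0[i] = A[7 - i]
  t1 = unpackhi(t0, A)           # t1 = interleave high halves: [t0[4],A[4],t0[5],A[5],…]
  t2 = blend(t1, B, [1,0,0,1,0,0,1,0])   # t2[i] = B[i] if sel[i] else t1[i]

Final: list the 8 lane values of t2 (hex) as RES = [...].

RES = [0xe1, 0x0f, 0xe2, 0x4c, 0x5a, 0xdd, 0xa1, 0xbc]

  t0: bc dd bc 0f 65 e2 5a 32
  t1: 65 0f e2 bc 5a dd 32 bc
  t2: e1 0f e2 4c 5a dd a1 bc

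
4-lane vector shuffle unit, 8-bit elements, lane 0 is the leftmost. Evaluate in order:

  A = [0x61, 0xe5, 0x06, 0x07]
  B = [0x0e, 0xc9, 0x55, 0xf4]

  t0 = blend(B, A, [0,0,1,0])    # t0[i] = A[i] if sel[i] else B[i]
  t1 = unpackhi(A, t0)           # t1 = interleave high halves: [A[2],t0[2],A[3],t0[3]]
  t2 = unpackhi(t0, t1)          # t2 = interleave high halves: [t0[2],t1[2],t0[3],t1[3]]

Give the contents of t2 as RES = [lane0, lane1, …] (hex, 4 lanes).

→ t0 |0e|c9|06|f4|
→ t1 |06|06|07|f4|
→ t2 |06|07|f4|f4|

RES = [ 0x06  0x07  0xf4  0xf4 ]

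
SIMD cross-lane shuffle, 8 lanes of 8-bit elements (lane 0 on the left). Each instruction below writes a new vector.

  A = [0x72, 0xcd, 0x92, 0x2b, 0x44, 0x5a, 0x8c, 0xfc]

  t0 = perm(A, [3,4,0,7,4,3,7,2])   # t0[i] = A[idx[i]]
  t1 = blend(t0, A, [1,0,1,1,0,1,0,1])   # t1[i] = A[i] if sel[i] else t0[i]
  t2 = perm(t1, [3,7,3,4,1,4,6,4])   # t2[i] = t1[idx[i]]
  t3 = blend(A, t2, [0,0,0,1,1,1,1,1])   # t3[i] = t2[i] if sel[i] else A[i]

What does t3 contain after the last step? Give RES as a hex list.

t0 = [0x2b, 0x44, 0x72, 0xfc, 0x44, 0x2b, 0xfc, 0x92]
t1 = [0x72, 0x44, 0x92, 0x2b, 0x44, 0x5a, 0xfc, 0xfc]
t2 = [0x2b, 0xfc, 0x2b, 0x44, 0x44, 0x44, 0xfc, 0x44]
t3 = [0x72, 0xcd, 0x92, 0x44, 0x44, 0x44, 0xfc, 0x44]

RES = [0x72, 0xcd, 0x92, 0x44, 0x44, 0x44, 0xfc, 0x44]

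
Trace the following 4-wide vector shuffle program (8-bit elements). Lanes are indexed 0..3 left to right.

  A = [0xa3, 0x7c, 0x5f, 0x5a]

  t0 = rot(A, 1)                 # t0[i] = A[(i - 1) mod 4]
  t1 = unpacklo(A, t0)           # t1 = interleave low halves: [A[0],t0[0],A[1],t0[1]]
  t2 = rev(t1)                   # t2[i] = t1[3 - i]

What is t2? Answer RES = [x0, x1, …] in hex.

RES = [ 0xa3  0x7c  0x5a  0xa3 ]

  t0: 5a a3 7c 5f
  t1: a3 5a 7c a3
  t2: a3 7c 5a a3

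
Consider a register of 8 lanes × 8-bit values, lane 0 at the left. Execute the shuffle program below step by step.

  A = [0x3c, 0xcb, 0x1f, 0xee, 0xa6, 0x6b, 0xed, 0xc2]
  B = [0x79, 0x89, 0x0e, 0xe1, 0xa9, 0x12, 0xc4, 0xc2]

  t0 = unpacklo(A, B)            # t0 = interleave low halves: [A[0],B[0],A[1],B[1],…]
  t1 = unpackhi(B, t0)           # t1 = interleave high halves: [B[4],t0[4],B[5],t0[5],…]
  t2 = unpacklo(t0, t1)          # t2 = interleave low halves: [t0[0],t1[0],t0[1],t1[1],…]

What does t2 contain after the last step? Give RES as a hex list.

RES = [0x3c, 0xa9, 0x79, 0x1f, 0xcb, 0x12, 0x89, 0x0e]

t0 = [0x3c, 0x79, 0xcb, 0x89, 0x1f, 0x0e, 0xee, 0xe1]
t1 = [0xa9, 0x1f, 0x12, 0x0e, 0xc4, 0xee, 0xc2, 0xe1]
t2 = [0x3c, 0xa9, 0x79, 0x1f, 0xcb, 0x12, 0x89, 0x0e]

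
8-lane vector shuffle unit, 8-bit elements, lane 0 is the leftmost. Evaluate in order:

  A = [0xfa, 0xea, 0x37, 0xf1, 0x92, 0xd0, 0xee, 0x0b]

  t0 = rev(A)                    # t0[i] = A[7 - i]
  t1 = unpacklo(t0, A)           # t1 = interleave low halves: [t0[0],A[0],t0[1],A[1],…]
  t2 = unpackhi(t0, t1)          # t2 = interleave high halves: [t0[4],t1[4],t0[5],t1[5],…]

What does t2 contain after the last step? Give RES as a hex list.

  t0: 0b ee d0 92 f1 37 ea fa
  t1: 0b fa ee ea d0 37 92 f1
  t2: f1 d0 37 37 ea 92 fa f1

RES = [ 0xf1  0xd0  0x37  0x37  0xea  0x92  0xfa  0xf1 ]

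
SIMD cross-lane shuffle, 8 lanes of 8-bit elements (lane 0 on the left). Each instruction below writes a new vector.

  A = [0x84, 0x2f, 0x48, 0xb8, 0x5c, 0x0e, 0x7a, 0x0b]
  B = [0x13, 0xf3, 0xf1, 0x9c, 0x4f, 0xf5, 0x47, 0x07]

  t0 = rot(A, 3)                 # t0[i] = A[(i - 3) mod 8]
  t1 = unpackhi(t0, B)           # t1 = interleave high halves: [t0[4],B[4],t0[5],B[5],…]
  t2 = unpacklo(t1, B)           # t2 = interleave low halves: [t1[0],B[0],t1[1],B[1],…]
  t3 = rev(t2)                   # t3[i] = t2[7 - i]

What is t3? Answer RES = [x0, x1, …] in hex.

RES = [ 0x9c  0xf5  0xf1  0x48  0xf3  0x4f  0x13  0x2f ]

t0 = [0x0e, 0x7a, 0x0b, 0x84, 0x2f, 0x48, 0xb8, 0x5c]
t1 = [0x2f, 0x4f, 0x48, 0xf5, 0xb8, 0x47, 0x5c, 0x07]
t2 = [0x2f, 0x13, 0x4f, 0xf3, 0x48, 0xf1, 0xf5, 0x9c]
t3 = [0x9c, 0xf5, 0xf1, 0x48, 0xf3, 0x4f, 0x13, 0x2f]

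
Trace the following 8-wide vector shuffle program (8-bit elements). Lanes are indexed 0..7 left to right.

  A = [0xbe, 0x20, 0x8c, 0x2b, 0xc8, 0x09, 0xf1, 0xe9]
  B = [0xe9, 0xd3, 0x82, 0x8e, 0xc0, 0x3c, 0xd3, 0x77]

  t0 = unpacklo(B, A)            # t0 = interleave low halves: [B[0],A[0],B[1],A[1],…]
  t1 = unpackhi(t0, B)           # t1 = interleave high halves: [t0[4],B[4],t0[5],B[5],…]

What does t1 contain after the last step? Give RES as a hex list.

  t0: e9 be d3 20 82 8c 8e 2b
  t1: 82 c0 8c 3c 8e d3 2b 77

RES = [ 0x82  0xc0  0x8c  0x3c  0x8e  0xd3  0x2b  0x77 ]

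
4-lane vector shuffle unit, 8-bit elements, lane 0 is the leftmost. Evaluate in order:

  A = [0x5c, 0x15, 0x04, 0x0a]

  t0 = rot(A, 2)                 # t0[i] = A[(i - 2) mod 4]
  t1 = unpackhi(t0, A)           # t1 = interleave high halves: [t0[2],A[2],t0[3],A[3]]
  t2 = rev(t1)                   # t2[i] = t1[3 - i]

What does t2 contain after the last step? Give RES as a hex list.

t0 = [0x04, 0x0a, 0x5c, 0x15]
t1 = [0x5c, 0x04, 0x15, 0x0a]
t2 = [0x0a, 0x15, 0x04, 0x5c]

RES = [ 0x0a  0x15  0x04  0x5c ]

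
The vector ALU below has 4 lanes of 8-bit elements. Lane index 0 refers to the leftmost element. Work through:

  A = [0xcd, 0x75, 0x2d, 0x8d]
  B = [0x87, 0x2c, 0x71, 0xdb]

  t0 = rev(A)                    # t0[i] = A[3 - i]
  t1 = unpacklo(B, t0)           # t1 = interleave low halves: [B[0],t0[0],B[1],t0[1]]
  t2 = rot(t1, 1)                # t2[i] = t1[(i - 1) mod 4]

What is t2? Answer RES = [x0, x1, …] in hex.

RES = [0x2d, 0x87, 0x8d, 0x2c]

→ t0 |8d|2d|75|cd|
→ t1 |87|8d|2c|2d|
→ t2 |2d|87|8d|2c|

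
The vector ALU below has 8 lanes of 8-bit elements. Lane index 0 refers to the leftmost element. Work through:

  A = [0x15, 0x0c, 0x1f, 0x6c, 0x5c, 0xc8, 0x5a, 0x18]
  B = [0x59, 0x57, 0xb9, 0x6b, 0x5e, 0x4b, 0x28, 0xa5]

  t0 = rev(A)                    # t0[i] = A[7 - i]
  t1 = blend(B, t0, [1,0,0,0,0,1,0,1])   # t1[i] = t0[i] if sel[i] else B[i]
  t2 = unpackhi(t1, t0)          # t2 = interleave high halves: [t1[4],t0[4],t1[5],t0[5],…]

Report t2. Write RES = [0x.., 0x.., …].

→ t0 |18|5a|c8|5c|6c|1f|0c|15|
→ t1 |18|57|b9|6b|5e|1f|28|15|
→ t2 |5e|6c|1f|1f|28|0c|15|15|

RES = [ 0x5e  0x6c  0x1f  0x1f  0x28  0x0c  0x15  0x15 ]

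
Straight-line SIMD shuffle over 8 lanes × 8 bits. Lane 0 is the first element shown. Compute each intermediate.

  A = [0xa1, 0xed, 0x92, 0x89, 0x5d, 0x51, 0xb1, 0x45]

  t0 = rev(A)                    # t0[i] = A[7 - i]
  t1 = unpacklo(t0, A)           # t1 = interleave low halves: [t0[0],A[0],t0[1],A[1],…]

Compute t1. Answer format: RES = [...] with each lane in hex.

RES = [ 0x45  0xa1  0xb1  0xed  0x51  0x92  0x5d  0x89 ]

→ t0 |45|b1|51|5d|89|92|ed|a1|
→ t1 |45|a1|b1|ed|51|92|5d|89|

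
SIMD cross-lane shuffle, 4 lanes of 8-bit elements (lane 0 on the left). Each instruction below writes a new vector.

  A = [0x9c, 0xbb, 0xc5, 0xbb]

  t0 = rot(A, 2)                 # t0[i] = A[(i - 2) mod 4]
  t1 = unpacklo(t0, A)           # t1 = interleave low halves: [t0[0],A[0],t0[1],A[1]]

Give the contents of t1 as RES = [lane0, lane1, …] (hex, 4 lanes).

RES = [0xc5, 0x9c, 0xbb, 0xbb]

→ t0 |c5|bb|9c|bb|
→ t1 |c5|9c|bb|bb|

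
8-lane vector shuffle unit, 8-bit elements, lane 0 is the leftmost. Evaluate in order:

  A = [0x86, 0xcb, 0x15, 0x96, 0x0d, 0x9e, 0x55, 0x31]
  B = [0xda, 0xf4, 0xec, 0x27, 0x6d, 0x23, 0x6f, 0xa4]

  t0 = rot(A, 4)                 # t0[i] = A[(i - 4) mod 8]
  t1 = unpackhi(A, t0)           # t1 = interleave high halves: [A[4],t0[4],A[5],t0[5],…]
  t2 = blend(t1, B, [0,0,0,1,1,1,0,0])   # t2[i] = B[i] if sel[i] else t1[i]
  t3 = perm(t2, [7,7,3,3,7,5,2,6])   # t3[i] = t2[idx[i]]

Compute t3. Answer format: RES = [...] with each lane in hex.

RES = [0x96, 0x96, 0x27, 0x27, 0x96, 0x23, 0x9e, 0x31]

t0 = [0x0d, 0x9e, 0x55, 0x31, 0x86, 0xcb, 0x15, 0x96]
t1 = [0x0d, 0x86, 0x9e, 0xcb, 0x55, 0x15, 0x31, 0x96]
t2 = [0x0d, 0x86, 0x9e, 0x27, 0x6d, 0x23, 0x31, 0x96]
t3 = [0x96, 0x96, 0x27, 0x27, 0x96, 0x23, 0x9e, 0x31]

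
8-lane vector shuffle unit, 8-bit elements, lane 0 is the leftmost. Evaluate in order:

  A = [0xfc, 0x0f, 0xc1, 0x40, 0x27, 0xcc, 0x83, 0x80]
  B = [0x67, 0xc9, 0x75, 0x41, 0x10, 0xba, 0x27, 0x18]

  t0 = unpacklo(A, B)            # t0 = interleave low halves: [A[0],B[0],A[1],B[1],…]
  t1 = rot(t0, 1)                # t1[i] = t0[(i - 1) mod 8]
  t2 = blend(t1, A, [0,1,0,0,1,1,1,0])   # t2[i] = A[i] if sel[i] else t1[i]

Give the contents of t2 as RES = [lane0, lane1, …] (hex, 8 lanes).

  t0: fc 67 0f c9 c1 75 40 41
  t1: 41 fc 67 0f c9 c1 75 40
  t2: 41 0f 67 0f 27 cc 83 40

RES = [0x41, 0x0f, 0x67, 0x0f, 0x27, 0xcc, 0x83, 0x40]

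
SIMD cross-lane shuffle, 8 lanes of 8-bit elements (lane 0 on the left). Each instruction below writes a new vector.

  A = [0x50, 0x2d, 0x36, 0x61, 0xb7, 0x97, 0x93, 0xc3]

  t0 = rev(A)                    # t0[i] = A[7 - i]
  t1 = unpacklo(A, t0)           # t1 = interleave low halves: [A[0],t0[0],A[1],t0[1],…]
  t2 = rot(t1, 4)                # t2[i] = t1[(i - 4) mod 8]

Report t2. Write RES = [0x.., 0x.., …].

RES = [ 0x36  0x97  0x61  0xb7  0x50  0xc3  0x2d  0x93 ]

  t0: c3 93 97 b7 61 36 2d 50
  t1: 50 c3 2d 93 36 97 61 b7
  t2: 36 97 61 b7 50 c3 2d 93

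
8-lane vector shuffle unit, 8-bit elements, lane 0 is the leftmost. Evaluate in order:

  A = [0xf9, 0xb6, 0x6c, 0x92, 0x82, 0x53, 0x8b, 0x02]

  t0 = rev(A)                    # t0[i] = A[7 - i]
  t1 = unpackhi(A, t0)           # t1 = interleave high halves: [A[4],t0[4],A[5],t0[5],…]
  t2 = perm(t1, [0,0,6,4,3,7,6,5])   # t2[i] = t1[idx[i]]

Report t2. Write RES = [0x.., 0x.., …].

  t0: 02 8b 53 82 92 6c b6 f9
  t1: 82 92 53 6c 8b b6 02 f9
  t2: 82 82 02 8b 6c f9 02 b6

RES = [ 0x82  0x82  0x02  0x8b  0x6c  0xf9  0x02  0xb6 ]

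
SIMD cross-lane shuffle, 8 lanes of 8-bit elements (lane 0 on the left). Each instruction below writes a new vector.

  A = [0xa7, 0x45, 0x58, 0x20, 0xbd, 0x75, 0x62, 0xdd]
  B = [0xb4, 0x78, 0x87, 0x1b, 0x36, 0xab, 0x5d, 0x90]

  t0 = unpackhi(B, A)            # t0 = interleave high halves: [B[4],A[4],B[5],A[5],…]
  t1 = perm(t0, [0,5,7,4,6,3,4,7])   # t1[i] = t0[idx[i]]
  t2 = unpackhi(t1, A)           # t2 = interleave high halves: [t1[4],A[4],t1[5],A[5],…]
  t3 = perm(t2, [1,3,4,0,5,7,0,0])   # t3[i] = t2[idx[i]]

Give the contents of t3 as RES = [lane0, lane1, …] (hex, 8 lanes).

→ t0 |36|bd|ab|75|5d|62|90|dd|
→ t1 |36|62|dd|5d|90|75|5d|dd|
→ t2 |90|bd|75|75|5d|62|dd|dd|
→ t3 |bd|75|5d|90|62|dd|90|90|

RES = [0xbd, 0x75, 0x5d, 0x90, 0x62, 0xdd, 0x90, 0x90]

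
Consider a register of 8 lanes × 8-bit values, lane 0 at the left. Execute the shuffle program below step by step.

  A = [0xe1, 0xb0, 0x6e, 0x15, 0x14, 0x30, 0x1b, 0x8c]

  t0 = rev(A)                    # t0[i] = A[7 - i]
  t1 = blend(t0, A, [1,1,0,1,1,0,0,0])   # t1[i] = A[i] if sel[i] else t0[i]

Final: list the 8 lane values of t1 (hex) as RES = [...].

  t0: 8c 1b 30 14 15 6e b0 e1
  t1: e1 b0 30 15 14 6e b0 e1

RES = [0xe1, 0xb0, 0x30, 0x15, 0x14, 0x6e, 0xb0, 0xe1]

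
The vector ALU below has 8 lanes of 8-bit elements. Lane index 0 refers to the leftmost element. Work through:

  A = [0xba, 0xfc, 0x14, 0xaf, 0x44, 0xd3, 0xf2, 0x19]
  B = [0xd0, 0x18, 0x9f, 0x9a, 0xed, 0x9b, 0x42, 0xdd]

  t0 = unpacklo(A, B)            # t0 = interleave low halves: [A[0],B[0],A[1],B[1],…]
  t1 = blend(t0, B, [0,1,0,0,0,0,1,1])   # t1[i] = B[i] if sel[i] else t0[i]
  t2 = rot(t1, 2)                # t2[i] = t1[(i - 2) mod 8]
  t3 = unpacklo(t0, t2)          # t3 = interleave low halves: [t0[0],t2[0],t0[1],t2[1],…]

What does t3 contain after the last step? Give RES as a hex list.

t0 = [0xba, 0xd0, 0xfc, 0x18, 0x14, 0x9f, 0xaf, 0x9a]
t1 = [0xba, 0x18, 0xfc, 0x18, 0x14, 0x9f, 0x42, 0xdd]
t2 = [0x42, 0xdd, 0xba, 0x18, 0xfc, 0x18, 0x14, 0x9f]
t3 = [0xba, 0x42, 0xd0, 0xdd, 0xfc, 0xba, 0x18, 0x18]

RES = [0xba, 0x42, 0xd0, 0xdd, 0xfc, 0xba, 0x18, 0x18]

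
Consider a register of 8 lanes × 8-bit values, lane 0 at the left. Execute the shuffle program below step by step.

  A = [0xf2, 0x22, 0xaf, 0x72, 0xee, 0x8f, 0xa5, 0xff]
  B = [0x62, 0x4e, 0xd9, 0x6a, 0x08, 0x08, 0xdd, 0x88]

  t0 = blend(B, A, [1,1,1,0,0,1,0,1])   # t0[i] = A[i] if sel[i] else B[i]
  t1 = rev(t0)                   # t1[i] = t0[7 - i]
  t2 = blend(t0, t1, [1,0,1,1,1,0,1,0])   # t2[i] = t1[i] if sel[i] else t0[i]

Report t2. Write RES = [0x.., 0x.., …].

  t0: f2 22 af 6a 08 8f dd ff
  t1: ff dd 8f 08 6a af 22 f2
  t2: ff 22 8f 08 6a 8f 22 ff

RES = [ 0xff  0x22  0x8f  0x08  0x6a  0x8f  0x22  0xff ]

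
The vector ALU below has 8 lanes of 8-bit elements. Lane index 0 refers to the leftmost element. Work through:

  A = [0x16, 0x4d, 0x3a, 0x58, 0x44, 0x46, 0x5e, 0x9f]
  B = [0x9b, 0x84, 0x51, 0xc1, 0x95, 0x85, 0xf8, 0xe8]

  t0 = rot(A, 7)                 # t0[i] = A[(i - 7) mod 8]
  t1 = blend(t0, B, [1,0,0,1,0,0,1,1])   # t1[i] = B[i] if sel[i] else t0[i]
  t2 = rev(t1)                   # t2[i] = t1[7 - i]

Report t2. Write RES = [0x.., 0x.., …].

→ t0 |4d|3a|58|44|46|5e|9f|16|
→ t1 |9b|3a|58|c1|46|5e|f8|e8|
→ t2 |e8|f8|5e|46|c1|58|3a|9b|

RES = [ 0xe8  0xf8  0x5e  0x46  0xc1  0x58  0x3a  0x9b ]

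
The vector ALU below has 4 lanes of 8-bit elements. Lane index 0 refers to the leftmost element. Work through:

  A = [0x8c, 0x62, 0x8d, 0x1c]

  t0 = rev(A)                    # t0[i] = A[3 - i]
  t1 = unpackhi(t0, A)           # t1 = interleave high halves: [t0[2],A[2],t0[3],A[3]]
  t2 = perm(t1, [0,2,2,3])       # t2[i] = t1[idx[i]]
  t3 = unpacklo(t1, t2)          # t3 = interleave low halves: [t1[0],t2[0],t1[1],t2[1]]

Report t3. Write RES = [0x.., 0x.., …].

→ t0 |1c|8d|62|8c|
→ t1 |62|8d|8c|1c|
→ t2 |62|8c|8c|1c|
→ t3 |62|62|8d|8c|

RES = [ 0x62  0x62  0x8d  0x8c ]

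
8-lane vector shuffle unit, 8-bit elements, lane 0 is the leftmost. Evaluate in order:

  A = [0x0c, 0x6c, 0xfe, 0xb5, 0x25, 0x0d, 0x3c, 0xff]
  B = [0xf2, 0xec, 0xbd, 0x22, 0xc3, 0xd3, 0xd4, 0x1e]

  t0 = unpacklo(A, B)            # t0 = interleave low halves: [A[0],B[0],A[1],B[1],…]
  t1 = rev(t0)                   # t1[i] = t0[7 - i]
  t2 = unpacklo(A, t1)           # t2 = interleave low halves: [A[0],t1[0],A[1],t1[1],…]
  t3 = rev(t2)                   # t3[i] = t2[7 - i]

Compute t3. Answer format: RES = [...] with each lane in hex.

RES = [0xfe, 0xb5, 0xbd, 0xfe, 0xb5, 0x6c, 0x22, 0x0c]

→ t0 |0c|f2|6c|ec|fe|bd|b5|22|
→ t1 |22|b5|bd|fe|ec|6c|f2|0c|
→ t2 |0c|22|6c|b5|fe|bd|b5|fe|
→ t3 |fe|b5|bd|fe|b5|6c|22|0c|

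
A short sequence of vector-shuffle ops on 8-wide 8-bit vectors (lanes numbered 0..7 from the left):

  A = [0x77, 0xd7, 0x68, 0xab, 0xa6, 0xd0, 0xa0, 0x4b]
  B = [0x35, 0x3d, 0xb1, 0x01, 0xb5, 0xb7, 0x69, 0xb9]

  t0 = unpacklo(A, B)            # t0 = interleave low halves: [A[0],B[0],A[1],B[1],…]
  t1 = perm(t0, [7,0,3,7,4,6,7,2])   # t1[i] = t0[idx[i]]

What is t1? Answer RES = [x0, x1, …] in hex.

RES = [0x01, 0x77, 0x3d, 0x01, 0x68, 0xab, 0x01, 0xd7]

→ t0 |77|35|d7|3d|68|b1|ab|01|
→ t1 |01|77|3d|01|68|ab|01|d7|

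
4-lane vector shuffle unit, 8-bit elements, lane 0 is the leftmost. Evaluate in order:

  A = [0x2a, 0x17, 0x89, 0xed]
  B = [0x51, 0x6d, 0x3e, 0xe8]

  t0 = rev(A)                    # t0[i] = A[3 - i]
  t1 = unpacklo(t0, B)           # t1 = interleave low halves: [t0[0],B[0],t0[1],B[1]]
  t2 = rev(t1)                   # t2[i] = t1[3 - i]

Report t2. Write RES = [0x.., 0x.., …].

RES = [ 0x6d  0x89  0x51  0xed ]

t0 = [0xed, 0x89, 0x17, 0x2a]
t1 = [0xed, 0x51, 0x89, 0x6d]
t2 = [0x6d, 0x89, 0x51, 0xed]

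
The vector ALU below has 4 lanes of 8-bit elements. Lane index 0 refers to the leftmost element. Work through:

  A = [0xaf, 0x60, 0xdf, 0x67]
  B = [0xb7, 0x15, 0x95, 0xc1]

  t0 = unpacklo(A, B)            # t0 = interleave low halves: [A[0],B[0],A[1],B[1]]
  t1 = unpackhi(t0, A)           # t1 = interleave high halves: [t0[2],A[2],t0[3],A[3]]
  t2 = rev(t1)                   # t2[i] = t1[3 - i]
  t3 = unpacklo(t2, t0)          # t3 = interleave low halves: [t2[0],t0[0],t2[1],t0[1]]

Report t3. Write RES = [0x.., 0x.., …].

t0 = [0xaf, 0xb7, 0x60, 0x15]
t1 = [0x60, 0xdf, 0x15, 0x67]
t2 = [0x67, 0x15, 0xdf, 0x60]
t3 = [0x67, 0xaf, 0x15, 0xb7]

RES = [ 0x67  0xaf  0x15  0xb7 ]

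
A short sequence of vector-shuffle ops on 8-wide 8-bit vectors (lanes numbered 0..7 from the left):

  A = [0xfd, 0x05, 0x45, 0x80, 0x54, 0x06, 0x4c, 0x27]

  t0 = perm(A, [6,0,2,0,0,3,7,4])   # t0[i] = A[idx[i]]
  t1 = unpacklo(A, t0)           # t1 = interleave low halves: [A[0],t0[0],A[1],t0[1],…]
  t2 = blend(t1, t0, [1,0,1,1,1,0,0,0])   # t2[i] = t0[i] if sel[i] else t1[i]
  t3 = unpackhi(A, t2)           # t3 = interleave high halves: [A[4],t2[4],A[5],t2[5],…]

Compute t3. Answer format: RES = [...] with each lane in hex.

RES = [0x54, 0xfd, 0x06, 0x45, 0x4c, 0x80, 0x27, 0xfd]

  t0: 4c fd 45 fd fd 80 27 54
  t1: fd 4c 05 fd 45 45 80 fd
  t2: 4c 4c 45 fd fd 45 80 fd
  t3: 54 fd 06 45 4c 80 27 fd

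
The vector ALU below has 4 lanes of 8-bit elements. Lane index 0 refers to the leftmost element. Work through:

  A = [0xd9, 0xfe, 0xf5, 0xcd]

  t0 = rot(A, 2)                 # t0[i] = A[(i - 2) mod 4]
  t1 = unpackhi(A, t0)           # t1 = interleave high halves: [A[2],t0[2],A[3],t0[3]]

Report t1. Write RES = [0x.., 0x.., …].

RES = [0xf5, 0xd9, 0xcd, 0xfe]

  t0: f5 cd d9 fe
  t1: f5 d9 cd fe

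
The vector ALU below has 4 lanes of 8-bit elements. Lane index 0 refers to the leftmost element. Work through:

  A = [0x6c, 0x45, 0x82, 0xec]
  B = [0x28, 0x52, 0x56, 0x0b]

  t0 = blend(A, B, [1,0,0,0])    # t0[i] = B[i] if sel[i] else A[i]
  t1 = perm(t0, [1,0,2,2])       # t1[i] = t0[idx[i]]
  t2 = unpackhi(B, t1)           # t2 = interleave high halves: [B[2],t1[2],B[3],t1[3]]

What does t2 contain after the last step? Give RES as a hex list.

RES = [0x56, 0x82, 0x0b, 0x82]

  t0: 28 45 82 ec
  t1: 45 28 82 82
  t2: 56 82 0b 82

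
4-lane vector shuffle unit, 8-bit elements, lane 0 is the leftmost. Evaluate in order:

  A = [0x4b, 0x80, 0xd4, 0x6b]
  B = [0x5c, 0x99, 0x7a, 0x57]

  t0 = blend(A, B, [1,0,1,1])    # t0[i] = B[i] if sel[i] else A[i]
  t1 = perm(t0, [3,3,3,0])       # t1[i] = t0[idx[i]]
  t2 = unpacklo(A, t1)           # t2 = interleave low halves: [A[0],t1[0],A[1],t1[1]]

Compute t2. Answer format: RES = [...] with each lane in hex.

RES = [0x4b, 0x57, 0x80, 0x57]

  t0: 5c 80 7a 57
  t1: 57 57 57 5c
  t2: 4b 57 80 57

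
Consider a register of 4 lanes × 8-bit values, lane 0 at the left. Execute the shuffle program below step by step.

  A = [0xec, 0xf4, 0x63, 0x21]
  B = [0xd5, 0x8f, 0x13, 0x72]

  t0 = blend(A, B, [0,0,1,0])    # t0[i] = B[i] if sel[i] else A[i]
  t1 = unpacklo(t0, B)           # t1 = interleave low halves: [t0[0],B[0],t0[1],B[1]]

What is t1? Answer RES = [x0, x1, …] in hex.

RES = [0xec, 0xd5, 0xf4, 0x8f]

  t0: ec f4 13 21
  t1: ec d5 f4 8f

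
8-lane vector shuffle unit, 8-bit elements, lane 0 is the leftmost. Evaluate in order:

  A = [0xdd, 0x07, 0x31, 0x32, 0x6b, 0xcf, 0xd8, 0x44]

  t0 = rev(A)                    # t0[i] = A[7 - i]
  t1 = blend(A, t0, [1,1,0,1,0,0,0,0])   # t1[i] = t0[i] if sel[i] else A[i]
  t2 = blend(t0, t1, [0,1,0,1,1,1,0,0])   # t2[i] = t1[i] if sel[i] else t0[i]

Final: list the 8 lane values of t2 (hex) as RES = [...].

→ t0 |44|d8|cf|6b|32|31|07|dd|
→ t1 |44|d8|31|6b|6b|cf|d8|44|
→ t2 |44|d8|cf|6b|6b|cf|07|dd|

RES = [0x44, 0xd8, 0xcf, 0x6b, 0x6b, 0xcf, 0x07, 0xdd]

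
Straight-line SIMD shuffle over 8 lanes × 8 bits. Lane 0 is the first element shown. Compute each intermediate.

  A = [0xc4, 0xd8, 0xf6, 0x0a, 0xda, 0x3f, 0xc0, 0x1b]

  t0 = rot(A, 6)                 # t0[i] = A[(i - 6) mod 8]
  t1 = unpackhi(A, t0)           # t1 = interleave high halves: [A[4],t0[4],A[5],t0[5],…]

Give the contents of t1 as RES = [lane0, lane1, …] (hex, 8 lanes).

  t0: f6 0a da 3f c0 1b c4 d8
  t1: da c0 3f 1b c0 c4 1b d8

RES = [0xda, 0xc0, 0x3f, 0x1b, 0xc0, 0xc4, 0x1b, 0xd8]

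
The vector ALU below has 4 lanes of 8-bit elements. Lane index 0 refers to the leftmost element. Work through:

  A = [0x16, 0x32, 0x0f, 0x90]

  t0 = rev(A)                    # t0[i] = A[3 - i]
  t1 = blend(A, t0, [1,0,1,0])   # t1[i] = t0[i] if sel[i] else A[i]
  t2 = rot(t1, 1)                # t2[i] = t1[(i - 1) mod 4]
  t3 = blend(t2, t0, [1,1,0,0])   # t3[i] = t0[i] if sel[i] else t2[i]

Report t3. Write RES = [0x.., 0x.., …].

RES = [ 0x90  0x0f  0x32  0x32 ]

→ t0 |90|0f|32|16|
→ t1 |90|32|32|90|
→ t2 |90|90|32|32|
→ t3 |90|0f|32|32|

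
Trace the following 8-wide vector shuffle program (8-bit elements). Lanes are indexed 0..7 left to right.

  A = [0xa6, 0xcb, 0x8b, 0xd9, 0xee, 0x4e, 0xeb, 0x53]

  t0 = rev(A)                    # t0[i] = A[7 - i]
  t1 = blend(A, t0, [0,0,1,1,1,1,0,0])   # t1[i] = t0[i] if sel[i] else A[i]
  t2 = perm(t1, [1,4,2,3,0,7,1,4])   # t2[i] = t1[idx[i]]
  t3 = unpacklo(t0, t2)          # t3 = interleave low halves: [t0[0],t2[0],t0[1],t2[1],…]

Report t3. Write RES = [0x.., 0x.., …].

RES = [ 0x53  0xcb  0xeb  0xd9  0x4e  0x4e  0xee  0xee ]

→ t0 |53|eb|4e|ee|d9|8b|cb|a6|
→ t1 |a6|cb|4e|ee|d9|8b|eb|53|
→ t2 |cb|d9|4e|ee|a6|53|cb|d9|
→ t3 |53|cb|eb|d9|4e|4e|ee|ee|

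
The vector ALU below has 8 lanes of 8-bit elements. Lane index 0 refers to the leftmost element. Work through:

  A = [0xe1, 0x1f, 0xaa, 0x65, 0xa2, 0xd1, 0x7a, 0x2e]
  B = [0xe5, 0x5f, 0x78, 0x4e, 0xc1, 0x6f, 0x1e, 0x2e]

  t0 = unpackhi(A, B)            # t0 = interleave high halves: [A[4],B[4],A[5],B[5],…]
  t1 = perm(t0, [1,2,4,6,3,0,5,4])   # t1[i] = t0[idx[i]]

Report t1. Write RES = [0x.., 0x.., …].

RES = [ 0xc1  0xd1  0x7a  0x2e  0x6f  0xa2  0x1e  0x7a ]

t0 = [0xa2, 0xc1, 0xd1, 0x6f, 0x7a, 0x1e, 0x2e, 0x2e]
t1 = [0xc1, 0xd1, 0x7a, 0x2e, 0x6f, 0xa2, 0x1e, 0x7a]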